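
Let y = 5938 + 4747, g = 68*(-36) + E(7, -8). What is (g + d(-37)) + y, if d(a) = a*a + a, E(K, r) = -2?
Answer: 9567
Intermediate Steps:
d(a) = a + a**2 (d(a) = a**2 + a = a + a**2)
g = -2450 (g = 68*(-36) - 2 = -2448 - 2 = -2450)
y = 10685
(g + d(-37)) + y = (-2450 - 37*(1 - 37)) + 10685 = (-2450 - 37*(-36)) + 10685 = (-2450 + 1332) + 10685 = -1118 + 10685 = 9567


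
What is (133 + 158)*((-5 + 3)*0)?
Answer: 0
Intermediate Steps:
(133 + 158)*((-5 + 3)*0) = 291*(-2*0) = 291*0 = 0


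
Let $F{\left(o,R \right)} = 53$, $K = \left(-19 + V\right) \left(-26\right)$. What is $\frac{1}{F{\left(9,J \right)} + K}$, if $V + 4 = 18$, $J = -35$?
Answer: $\frac{1}{183} \approx 0.0054645$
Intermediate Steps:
$V = 14$ ($V = -4 + 18 = 14$)
$K = 130$ ($K = \left(-19 + 14\right) \left(-26\right) = \left(-5\right) \left(-26\right) = 130$)
$\frac{1}{F{\left(9,J \right)} + K} = \frac{1}{53 + 130} = \frac{1}{183}$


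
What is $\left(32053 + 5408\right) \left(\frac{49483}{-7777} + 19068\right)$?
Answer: $\frac{793329540819}{1111} \approx 7.1407 \cdot 10^{8}$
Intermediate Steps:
$\left(32053 + 5408\right) \left(\frac{49483}{-7777} + 19068\right) = 37461 \left(49483 \left(- \frac{1}{7777}\right) + 19068\right) = 37461 \left(- \frac{7069}{1111} + 19068\right) = 37461 \cdot \frac{21177479}{1111} = \frac{793329540819}{1111}$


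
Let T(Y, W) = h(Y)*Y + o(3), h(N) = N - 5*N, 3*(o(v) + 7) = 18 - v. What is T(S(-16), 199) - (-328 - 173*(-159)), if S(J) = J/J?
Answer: -27185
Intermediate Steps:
o(v) = -1 - v/3 (o(v) = -7 + (18 - v)/3 = -7 + (6 - v/3) = -1 - v/3)
h(N) = -4*N
S(J) = 1
T(Y, W) = -2 - 4*Y**2 (T(Y, W) = (-4*Y)*Y + (-1 - 1/3*3) = -4*Y**2 + (-1 - 1) = -4*Y**2 - 2 = -2 - 4*Y**2)
T(S(-16), 199) - (-328 - 173*(-159)) = (-2 - 4*1**2) - (-328 - 173*(-159)) = (-2 - 4*1) - (-328 + 27507) = (-2 - 4) - 1*27179 = -6 - 27179 = -27185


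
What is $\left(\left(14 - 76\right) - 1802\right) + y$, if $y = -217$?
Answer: $-2081$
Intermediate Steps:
$\left(\left(14 - 76\right) - 1802\right) + y = \left(\left(14 - 76\right) - 1802\right) - 217 = \left(-62 - 1802\right) - 217 = -1864 - 217 = -2081$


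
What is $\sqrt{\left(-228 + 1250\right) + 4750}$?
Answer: $2 \sqrt{1443} \approx 75.974$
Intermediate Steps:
$\sqrt{\left(-228 + 1250\right) + 4750} = \sqrt{1022 + 4750} = \sqrt{5772} = 2 \sqrt{1443}$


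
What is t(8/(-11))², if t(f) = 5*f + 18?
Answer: 24964/121 ≈ 206.31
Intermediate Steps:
t(f) = 18 + 5*f
t(8/(-11))² = (18 + 5*(8/(-11)))² = (18 + 5*(8*(-1/11)))² = (18 + 5*(-8/11))² = (18 - 40/11)² = (158/11)² = 24964/121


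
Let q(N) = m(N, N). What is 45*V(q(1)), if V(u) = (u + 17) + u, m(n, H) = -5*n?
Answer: 315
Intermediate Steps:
q(N) = -5*N
V(u) = 17 + 2*u (V(u) = (17 + u) + u = 17 + 2*u)
45*V(q(1)) = 45*(17 + 2*(-5*1)) = 45*(17 + 2*(-5)) = 45*(17 - 10) = 45*7 = 315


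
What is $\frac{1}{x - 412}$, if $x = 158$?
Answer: $- \frac{1}{254} \approx -0.003937$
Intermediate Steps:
$\frac{1}{x - 412} = \frac{1}{158 - 412} = \frac{1}{-254} = - \frac{1}{254}$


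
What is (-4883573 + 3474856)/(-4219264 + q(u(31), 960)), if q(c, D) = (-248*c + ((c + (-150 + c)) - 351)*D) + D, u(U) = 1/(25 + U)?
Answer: 9861019/32894639 ≈ 0.29978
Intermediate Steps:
q(c, D) = D - 248*c + D*(-501 + 2*c) (q(c, D) = (-248*c + ((-150 + 2*c) - 351)*D) + D = (-248*c + (-501 + 2*c)*D) + D = (-248*c + D*(-501 + 2*c)) + D = D - 248*c + D*(-501 + 2*c))
(-4883573 + 3474856)/(-4219264 + q(u(31), 960)) = (-4883573 + 3474856)/(-4219264 + (-500*960 - 248/(25 + 31) + 2*960/(25 + 31))) = -1408717/(-4219264 + (-480000 - 248/56 + 2*960/56)) = -1408717/(-4219264 + (-480000 - 248*1/56 + 2*960*(1/56))) = -1408717/(-4219264 + (-480000 - 31/7 + 240/7)) = -1408717/(-4219264 - 3359791/7) = -1408717/(-32894639/7) = -1408717*(-7/32894639) = 9861019/32894639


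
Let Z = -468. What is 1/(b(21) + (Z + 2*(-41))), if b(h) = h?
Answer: -1/529 ≈ -0.0018904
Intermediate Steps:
1/(b(21) + (Z + 2*(-41))) = 1/(21 + (-468 + 2*(-41))) = 1/(21 + (-468 - 82)) = 1/(21 - 550) = 1/(-529) = -1/529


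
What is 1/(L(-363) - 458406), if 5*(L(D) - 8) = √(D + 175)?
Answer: -5729975/2626609080144 - 5*I*√47/2626609080144 ≈ -2.1815e-6 - 1.305e-11*I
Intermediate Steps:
L(D) = 8 + √(175 + D)/5 (L(D) = 8 + √(D + 175)/5 = 8 + √(175 + D)/5)
1/(L(-363) - 458406) = 1/((8 + √(175 - 363)/5) - 458406) = 1/((8 + √(-188)/5) - 458406) = 1/((8 + (2*I*√47)/5) - 458406) = 1/((8 + 2*I*√47/5) - 458406) = 1/(-458398 + 2*I*√47/5)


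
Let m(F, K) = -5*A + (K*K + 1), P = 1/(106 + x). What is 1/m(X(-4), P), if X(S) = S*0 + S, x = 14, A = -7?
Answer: 14400/518401 ≈ 0.027778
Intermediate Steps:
P = 1/120 (P = 1/(106 + 14) = 1/120 ≈ 0.0083333)
X(S) = S (X(S) = 0 + S = S)
m(F, K) = 36 + K² (m(F, K) = -5*(-7) + (K*K + 1) = 35 + (K² + 1) = 35 + (1 + K²) = 36 + K²)
1/m(X(-4), P) = 1/(36 + (1/120)²) = 1/(36 + 1/14400) = 1/(518401/14400) = 14400/518401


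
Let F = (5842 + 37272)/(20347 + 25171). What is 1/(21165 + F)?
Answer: 22759/481715792 ≈ 4.7246e-5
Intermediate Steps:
F = 21557/22759 (F = 43114/45518 = 43114*(1/45518) = 21557/22759 ≈ 0.94719)
1/(21165 + F) = 1/(21165 + 21557/22759) = 1/(481715792/22759) = 22759/481715792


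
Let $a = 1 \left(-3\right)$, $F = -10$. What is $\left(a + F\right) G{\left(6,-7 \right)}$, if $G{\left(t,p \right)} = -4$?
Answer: $52$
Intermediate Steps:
$a = -3$
$\left(a + F\right) G{\left(6,-7 \right)} = \left(-3 - 10\right) \left(-4\right) = \left(-13\right) \left(-4\right) = 52$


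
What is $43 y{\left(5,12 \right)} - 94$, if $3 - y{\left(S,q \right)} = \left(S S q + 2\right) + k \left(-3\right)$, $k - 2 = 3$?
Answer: $-12306$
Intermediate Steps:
$k = 5$ ($k = 2 + 3 = 5$)
$y{\left(S,q \right)} = 16 - q S^{2}$ ($y{\left(S,q \right)} = 3 - \left(\left(S S q + 2\right) + 5 \left(-3\right)\right) = 3 - \left(\left(S^{2} q + 2\right) - 15\right) = 3 - \left(\left(q S^{2} + 2\right) - 15\right) = 3 - \left(\left(2 + q S^{2}\right) - 15\right) = 3 - \left(-13 + q S^{2}\right) = 16 - q S^{2}$)
$43 y{\left(5,12 \right)} - 94 = 43 \left(16 - 12 \cdot 5^{2}\right) - 94 = 43 \left(16 - 12 \cdot 25\right) - 94 = 43 \left(16 - 300\right) - 94 = 43 \left(-284\right) - 94 = -12212 - 94 = -12306$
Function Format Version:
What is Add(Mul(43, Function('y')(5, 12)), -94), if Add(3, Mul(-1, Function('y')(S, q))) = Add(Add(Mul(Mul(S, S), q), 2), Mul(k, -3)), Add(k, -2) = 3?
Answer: -12306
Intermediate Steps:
k = 5 (k = Add(2, 3) = 5)
Function('y')(S, q) = Add(16, Mul(-1, q, Pow(S, 2))) (Function('y')(S, q) = Add(3, Mul(-1, Add(Add(Mul(Mul(S, S), q), 2), Mul(5, -3)))) = Add(3, Mul(-1, Add(Add(Mul(Pow(S, 2), q), 2), -15))) = Add(3, Mul(-1, Add(Add(Mul(q, Pow(S, 2)), 2), -15))) = Add(3, Mul(-1, Add(Add(2, Mul(q, Pow(S, 2))), -15))) = Add(3, Mul(-1, Add(-13, Mul(q, Pow(S, 2))))) = Add(3, Add(13, Mul(-1, q, Pow(S, 2)))) = Add(16, Mul(-1, q, Pow(S, 2))))
Add(Mul(43, Function('y')(5, 12)), -94) = Add(Mul(43, Add(16, Mul(-1, 12, Pow(5, 2)))), -94) = Add(Mul(43, Add(16, Mul(-1, 12, 25))), -94) = Add(Mul(43, Add(16, -300)), -94) = Add(Mul(43, -284), -94) = Add(-12212, -94) = -12306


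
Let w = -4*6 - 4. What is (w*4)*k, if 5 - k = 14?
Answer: 1008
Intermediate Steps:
k = -9 (k = 5 - 1*14 = 5 - 14 = -9)
w = -28 (w = -24 - 4 = -28)
(w*4)*k = -28*4*(-9) = -112*(-9) = 1008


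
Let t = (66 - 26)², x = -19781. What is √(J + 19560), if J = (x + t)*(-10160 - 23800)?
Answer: 4*√38590395 ≈ 24848.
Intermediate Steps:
t = 1600 (t = 40² = 1600)
J = 617426760 (J = (-19781 + 1600)*(-10160 - 23800) = -18181*(-33960) = 617426760)
√(J + 19560) = √(617426760 + 19560) = √617446320 = 4*√38590395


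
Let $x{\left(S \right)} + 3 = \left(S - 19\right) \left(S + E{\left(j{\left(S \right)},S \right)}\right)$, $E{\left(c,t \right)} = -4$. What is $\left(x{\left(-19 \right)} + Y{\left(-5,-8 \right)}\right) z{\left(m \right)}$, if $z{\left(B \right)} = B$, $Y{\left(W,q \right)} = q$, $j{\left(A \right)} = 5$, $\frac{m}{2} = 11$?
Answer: $18986$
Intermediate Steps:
$m = 22$ ($m = 2 \cdot 11 = 22$)
$x{\left(S \right)} = -3 + \left(-19 + S\right) \left(-4 + S\right)$ ($x{\left(S \right)} = -3 + \left(S - 19\right) \left(S - 4\right) = -3 + \left(-19 + S\right) \left(-4 + S\right)$)
$\left(x{\left(-19 \right)} + Y{\left(-5,-8 \right)}\right) z{\left(m \right)} = \left(\left(73 + \left(-19\right)^{2} - -437\right) - 8\right) 22 = \left(\left(73 + 361 + 437\right) - 8\right) 22 = \left(871 - 8\right) 22 = 863 \cdot 22 = 18986$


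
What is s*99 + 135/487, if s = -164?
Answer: -7906797/487 ≈ -16236.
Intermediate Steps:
s*99 + 135/487 = -164*99 + 135/487 = -16236 + 135*(1/487) = -16236 + 135/487 = -7906797/487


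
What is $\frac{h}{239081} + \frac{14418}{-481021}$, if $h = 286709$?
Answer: $\frac{134465980031}{115002981701} \approx 1.1692$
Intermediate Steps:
$\frac{h}{239081} + \frac{14418}{-481021} = \frac{286709}{239081} + \frac{14418}{-481021} = 286709 \cdot \frac{1}{239081} + 14418 \left(- \frac{1}{481021}\right) = \frac{286709}{239081} - \frac{14418}{481021} = \frac{134465980031}{115002981701}$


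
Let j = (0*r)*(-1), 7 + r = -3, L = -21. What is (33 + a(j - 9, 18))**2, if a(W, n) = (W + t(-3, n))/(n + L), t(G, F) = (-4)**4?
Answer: 21904/9 ≈ 2433.8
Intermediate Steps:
r = -10 (r = -7 - 3 = -10)
j = 0 (j = (0*(-10))*(-1) = 0*(-1) = 0)
t(G, F) = 256
a(W, n) = (256 + W)/(-21 + n) (a(W, n) = (W + 256)/(n - 21) = (256 + W)/(-21 + n))
(33 + a(j - 9, 18))**2 = (33 + (256 + (0 - 9))/(-21 + 18))**2 = (33 + (256 - 9)/(-3))**2 = (33 - 1/3*247)**2 = (33 - 247/3)**2 = (-148/3)**2 = 21904/9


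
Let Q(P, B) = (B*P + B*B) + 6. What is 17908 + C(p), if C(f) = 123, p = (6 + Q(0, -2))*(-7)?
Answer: 18031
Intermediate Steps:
Q(P, B) = 6 + B² + B*P (Q(P, B) = (B*P + B²) + 6 = (B² + B*P) + 6 = 6 + B² + B*P)
p = -112 (p = (6 + (6 + (-2)² - 2*0))*(-7) = (6 + (6 + 4 + 0))*(-7) = (6 + 10)*(-7) = 16*(-7) = -112)
17908 + C(p) = 17908 + 123 = 18031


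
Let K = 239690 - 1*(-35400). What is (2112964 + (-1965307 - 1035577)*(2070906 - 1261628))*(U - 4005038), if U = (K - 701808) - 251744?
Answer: 11374101227038598000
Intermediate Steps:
K = 275090 (K = 239690 + 35400 = 275090)
U = -678462 (U = (275090 - 701808) - 251744 = -426718 - 251744 = -678462)
(2112964 + (-1965307 - 1035577)*(2070906 - 1261628))*(U - 4005038) = (2112964 + (-1965307 - 1035577)*(2070906 - 1261628))*(-678462 - 4005038) = (2112964 - 3000884*809278)*(-4683500) = (2112964 - 2428549401752)*(-4683500) = -2428547288788*(-4683500) = 11374101227038598000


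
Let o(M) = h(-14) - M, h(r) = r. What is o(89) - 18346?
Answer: -18449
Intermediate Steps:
o(M) = -14 - M
o(89) - 18346 = (-14 - 1*89) - 18346 = (-14 - 89) - 18346 = -103 - 18346 = -18449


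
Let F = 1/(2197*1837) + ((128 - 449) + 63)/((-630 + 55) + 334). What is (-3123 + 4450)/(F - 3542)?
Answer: -1290705553423/3444082380355 ≈ -0.37476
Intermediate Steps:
F = 1041259603/972649249 (F = (1/2197)*(1/1837) + (-321 + 63)/(-575 + 334) = 1/4035889 - 258/(-241) = 1/4035889 - 258*(-1/241) = 1/4035889 + 258/241 = 1041259603/972649249 ≈ 1.0705)
(-3123 + 4450)/(F - 3542) = (-3123 + 4450)/(1041259603/972649249 - 3542) = 1327/(-3444082380355/972649249) = 1327*(-972649249/3444082380355) = -1290705553423/3444082380355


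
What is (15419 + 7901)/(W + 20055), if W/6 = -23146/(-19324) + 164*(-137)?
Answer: -14082365/69292128 ≈ -0.20323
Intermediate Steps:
W = -651222729/4831 (W = 6*(-23146/(-19324) + 164*(-137)) = 6*(-23146*(-1/19324) - 22468) = 6*(11573/9662 - 22468) = 6*(-217074243/9662) = -651222729/4831 ≈ -1.3480e+5)
(15419 + 7901)/(W + 20055) = (15419 + 7901)/(-651222729/4831 + 20055) = 23320/(-554337024/4831) = 23320*(-4831/554337024) = -14082365/69292128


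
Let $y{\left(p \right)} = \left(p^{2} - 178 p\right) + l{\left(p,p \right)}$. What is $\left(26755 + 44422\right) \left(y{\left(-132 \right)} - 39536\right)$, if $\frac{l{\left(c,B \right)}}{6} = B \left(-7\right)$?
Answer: $493114256$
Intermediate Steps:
$l{\left(c,B \right)} = - 42 B$ ($l{\left(c,B \right)} = 6 B \left(-7\right) = 6 \left(- 7 B\right) = - 42 B$)
$y{\left(p \right)} = p^{2} - 220 p$ ($y{\left(p \right)} = \left(p^{2} - 178 p\right) - 42 p = p^{2} - 220 p$)
$\left(26755 + 44422\right) \left(y{\left(-132 \right)} - 39536\right) = \left(26755 + 44422\right) \left(- 132 \left(-220 - 132\right) - 39536\right) = 71177 \left(\left(-132\right) \left(-352\right) - 39536\right) = 71177 \left(46464 - 39536\right) = 71177 \cdot 6928 = 493114256$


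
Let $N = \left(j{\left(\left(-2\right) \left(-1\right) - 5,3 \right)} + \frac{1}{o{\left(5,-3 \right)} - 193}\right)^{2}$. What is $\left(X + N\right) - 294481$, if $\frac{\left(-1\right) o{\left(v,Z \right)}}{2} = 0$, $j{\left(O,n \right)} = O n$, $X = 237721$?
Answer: $- \frac{2111232596}{37249} \approx -56679.0$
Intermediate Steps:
$o{\left(v,Z \right)} = 0$ ($o{\left(v,Z \right)} = \left(-2\right) 0 = 0$)
$N = \frac{3020644}{37249}$ ($N = \left(\left(\left(-2\right) \left(-1\right) - 5\right) 3 + \frac{1}{0 - 193}\right)^{2} = \left(\left(2 - 5\right) 3 + \frac{1}{-193}\right)^{2} = \left(\left(-3\right) 3 - \frac{1}{193}\right)^{2} = \left(-9 - \frac{1}{193}\right)^{2} = \left(- \frac{1738}{193}\right)^{2} = \frac{3020644}{37249} \approx 81.093$)
$\left(X + N\right) - 294481 = \left(237721 + \frac{3020644}{37249}\right) - 294481 = \frac{8857890173}{37249} - 294481 = - \frac{2111232596}{37249}$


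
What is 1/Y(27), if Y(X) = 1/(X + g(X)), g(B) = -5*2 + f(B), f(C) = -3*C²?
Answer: -2170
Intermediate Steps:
g(B) = -10 - 3*B² (g(B) = -5*2 - 3*B² = -10 - 3*B²)
Y(X) = 1/(-10 + X - 3*X²) (Y(X) = 1/(X + (-10 - 3*X²)) = 1/(-10 + X - 3*X²))
1/Y(27) = 1/(-1/(10 - 1*27 + 3*27²)) = 1/(-1/(10 - 27 + 3*729)) = 1/(-1/(10 - 27 + 2187)) = 1/(-1/2170) = -2170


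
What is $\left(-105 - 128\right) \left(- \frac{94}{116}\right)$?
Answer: $\frac{10951}{58} \approx 188.81$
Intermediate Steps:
$\left(-105 - 128\right) \left(- \frac{94}{116}\right) = - 233 \left(\left(-94\right) \frac{1}{116}\right) = \left(-233\right) \left(- \frac{47}{58}\right) = \frac{10951}{58}$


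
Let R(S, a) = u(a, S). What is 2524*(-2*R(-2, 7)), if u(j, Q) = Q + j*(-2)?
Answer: 80768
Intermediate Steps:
u(j, Q) = Q - 2*j
R(S, a) = S - 2*a
2524*(-2*R(-2, 7)) = 2524*(-2*(-2 - 2*7)) = 2524*(-2*(-2 - 14)) = 2524*(-2*(-16)) = 2524*32 = 80768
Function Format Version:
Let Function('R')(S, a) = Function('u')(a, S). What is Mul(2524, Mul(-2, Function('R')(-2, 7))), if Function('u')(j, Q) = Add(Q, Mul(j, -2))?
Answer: 80768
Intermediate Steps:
Function('u')(j, Q) = Add(Q, Mul(-2, j))
Function('R')(S, a) = Add(S, Mul(-2, a))
Mul(2524, Mul(-2, Function('R')(-2, 7))) = Mul(2524, Mul(-2, Add(-2, Mul(-2, 7)))) = Mul(2524, Mul(-2, Add(-2, -14))) = Mul(2524, Mul(-2, -16)) = Mul(2524, 32) = 80768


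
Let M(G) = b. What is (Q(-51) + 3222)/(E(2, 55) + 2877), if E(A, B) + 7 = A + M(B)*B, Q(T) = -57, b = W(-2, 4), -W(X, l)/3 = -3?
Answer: 3165/3367 ≈ 0.94001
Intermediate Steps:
W(X, l) = 9 (W(X, l) = -3*(-3) = 9)
b = 9
M(G) = 9
E(A, B) = -7 + A + 9*B (E(A, B) = -7 + (A + 9*B) = -7 + A + 9*B)
(Q(-51) + 3222)/(E(2, 55) + 2877) = (-57 + 3222)/((-7 + 2 + 9*55) + 2877) = 3165/((-7 + 2 + 495) + 2877) = 3165/(490 + 2877) = 3165/3367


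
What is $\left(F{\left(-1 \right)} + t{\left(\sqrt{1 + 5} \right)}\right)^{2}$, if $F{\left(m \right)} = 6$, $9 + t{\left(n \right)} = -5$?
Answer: $64$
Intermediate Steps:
$t{\left(n \right)} = -14$ ($t{\left(n \right)} = -9 - 5 = -14$)
$\left(F{\left(-1 \right)} + t{\left(\sqrt{1 + 5} \right)}\right)^{2} = \left(6 - 14\right)^{2} = \left(-8\right)^{2} = 64$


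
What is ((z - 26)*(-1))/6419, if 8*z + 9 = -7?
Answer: 4/917 ≈ 0.0043620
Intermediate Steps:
z = -2 (z = -9/8 + (1/8)*(-7) = -9/8 - 7/8 = -2)
((z - 26)*(-1))/6419 = ((-2 - 26)*(-1))/6419 = -28*(-1)*(1/6419) = 28*(1/6419) = 4/917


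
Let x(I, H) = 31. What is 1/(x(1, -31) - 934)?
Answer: -1/903 ≈ -0.0011074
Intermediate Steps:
1/(x(1, -31) - 934) = 1/(31 - 934) = 1/(-903) = -1/903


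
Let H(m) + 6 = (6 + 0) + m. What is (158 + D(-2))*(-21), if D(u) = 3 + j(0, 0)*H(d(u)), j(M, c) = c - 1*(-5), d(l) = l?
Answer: -3171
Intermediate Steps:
j(M, c) = 5 + c (j(M, c) = c + 5 = 5 + c)
H(m) = m (H(m) = -6 + ((6 + 0) + m) = -6 + (6 + m) = m)
D(u) = 3 + 5*u (D(u) = 3 + (5 + 0)*u = 3 + 5*u)
(158 + D(-2))*(-21) = (158 + (3 + 5*(-2)))*(-21) = (158 + (3 - 10))*(-21) = (158 - 7)*(-21) = 151*(-21) = -3171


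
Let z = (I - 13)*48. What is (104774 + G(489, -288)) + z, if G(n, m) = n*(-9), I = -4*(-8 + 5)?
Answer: 100325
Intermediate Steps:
I = 12 (I = -4*(-3) = 12)
G(n, m) = -9*n
z = -48 (z = (12 - 13)*48 = -1*48 = -48)
(104774 + G(489, -288)) + z = (104774 - 9*489) - 48 = (104774 - 4401) - 48 = 100373 - 48 = 100325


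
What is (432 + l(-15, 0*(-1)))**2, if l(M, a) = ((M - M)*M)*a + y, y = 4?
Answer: 190096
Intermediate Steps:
l(M, a) = 4 (l(M, a) = ((M - M)*M)*a + 4 = (0*M)*a + 4 = 0*a + 4 = 0 + 4 = 4)
(432 + l(-15, 0*(-1)))**2 = (432 + 4)**2 = 436**2 = 190096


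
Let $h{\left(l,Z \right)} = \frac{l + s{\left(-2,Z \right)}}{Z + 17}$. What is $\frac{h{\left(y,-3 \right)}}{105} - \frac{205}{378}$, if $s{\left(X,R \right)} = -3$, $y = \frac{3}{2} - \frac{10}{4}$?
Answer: $- \frac{7211}{13230} \approx -0.54505$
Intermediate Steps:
$y = -1$ ($y = 3 \cdot \frac{1}{2} - \frac{5}{2} = \frac{3}{2} - \frac{5}{2} = -1$)
$h{\left(l,Z \right)} = \frac{-3 + l}{17 + Z}$ ($h{\left(l,Z \right)} = \frac{l - 3}{Z + 17} = \frac{-3 + l}{17 + Z}$)
$\frac{h{\left(y,-3 \right)}}{105} - \frac{205}{378} = \frac{\frac{1}{17 - 3} \left(-3 - 1\right)}{105} - \frac{205}{378} = \frac{1}{14} \left(-4\right) \frac{1}{105} - \frac{205}{378} = \left(- \frac{2}{7}\right) \frac{1}{105} - \frac{205}{378} = - \frac{2}{735} - \frac{205}{378} = - \frac{7211}{13230}$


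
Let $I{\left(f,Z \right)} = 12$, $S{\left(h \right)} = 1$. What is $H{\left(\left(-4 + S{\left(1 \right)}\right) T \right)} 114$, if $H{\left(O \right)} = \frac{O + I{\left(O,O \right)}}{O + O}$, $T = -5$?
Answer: $\frac{513}{5} \approx 102.6$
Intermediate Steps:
$H{\left(O \right)} = \frac{12 + O}{2 O}$ ($H{\left(O \right)} = \frac{O + 12}{O + O} = \frac{12 + O}{2 O}$)
$H{\left(\left(-4 + S{\left(1 \right)}\right) T \right)} 114 = \frac{12 + \left(-4 + 1\right) \left(-5\right)}{2 \left(-4 + 1\right) \left(-5\right)} 114 = \frac{12 - -15}{2 \left(\left(-3\right) \left(-5\right)\right)} 114 = \frac{12 + 15}{2 \cdot 15} \cdot 114 = \frac{1}{2} \cdot \frac{1}{15} \cdot 27 \cdot 114 = \frac{9}{10} \cdot 114 = \frac{513}{5}$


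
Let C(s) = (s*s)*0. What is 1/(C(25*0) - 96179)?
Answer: -1/96179 ≈ -1.0397e-5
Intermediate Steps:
C(s) = 0 (C(s) = s²*0 = 0)
1/(C(25*0) - 96179) = 1/(0 - 96179) = 1/(-96179) = -1/96179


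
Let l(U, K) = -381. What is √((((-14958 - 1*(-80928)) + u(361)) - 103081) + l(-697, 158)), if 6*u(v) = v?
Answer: I*√1347546/6 ≈ 193.47*I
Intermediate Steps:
u(v) = v/6
√((((-14958 - 1*(-80928)) + u(361)) - 103081) + l(-697, 158)) = √((((-14958 - 1*(-80928)) + (⅙)*361) - 103081) - 381) = √((((-14958 + 80928) + 361/6) - 103081) - 381) = √(((65970 + 361/6) - 103081) - 381) = √((396181/6 - 103081) - 381) = √(-222305/6 - 381) = √(-224591/6) = I*√1347546/6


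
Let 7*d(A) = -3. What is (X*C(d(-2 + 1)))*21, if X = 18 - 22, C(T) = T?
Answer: 36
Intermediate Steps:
d(A) = -3/7 (d(A) = (⅐)*(-3) = -3/7)
X = -4
(X*C(d(-2 + 1)))*21 = -4*(-3/7)*21 = (12/7)*21 = 36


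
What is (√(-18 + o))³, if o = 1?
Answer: -17*I*√17 ≈ -70.093*I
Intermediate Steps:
(√(-18 + o))³ = (√(-18 + 1))³ = (√(-17))³ = (I*√17)³ = -17*I*√17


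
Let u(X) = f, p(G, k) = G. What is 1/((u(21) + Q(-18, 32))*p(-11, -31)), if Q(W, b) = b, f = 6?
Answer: -1/418 ≈ -0.0023923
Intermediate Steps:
u(X) = 6
1/((u(21) + Q(-18, 32))*p(-11, -31)) = 1/((6 + 32)*(-11)) = -1/11/38 = (1/38)*(-1/11) = -1/418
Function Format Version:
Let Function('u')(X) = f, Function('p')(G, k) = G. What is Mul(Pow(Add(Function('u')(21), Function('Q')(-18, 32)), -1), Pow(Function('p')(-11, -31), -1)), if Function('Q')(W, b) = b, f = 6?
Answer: Rational(-1, 418) ≈ -0.0023923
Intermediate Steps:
Function('u')(X) = 6
Mul(Pow(Add(Function('u')(21), Function('Q')(-18, 32)), -1), Pow(Function('p')(-11, -31), -1)) = Mul(Pow(Add(6, 32), -1), Pow(-11, -1)) = Mul(Pow(38, -1), Rational(-1, 11)) = Mul(Rational(1, 38), Rational(-1, 11)) = Rational(-1, 418)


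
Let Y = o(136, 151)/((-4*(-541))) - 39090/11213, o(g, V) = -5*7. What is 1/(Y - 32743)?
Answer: -24264932/794591651691 ≈ -3.0538e-5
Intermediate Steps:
o(g, V) = -35
Y = -84983215/24264932 (Y = -35/((-4*(-541))) - 39090/11213 = -35/2164 - 39090*1/11213 = -35*1/2164 - 39090/11213 = -35/2164 - 39090/11213 = -84983215/24264932 ≈ -3.5023)
1/(Y - 32743) = 1/(-84983215/24264932 - 32743) = 1/(-794591651691/24264932) = -24264932/794591651691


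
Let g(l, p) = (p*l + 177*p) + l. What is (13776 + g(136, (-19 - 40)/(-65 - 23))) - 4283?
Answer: 865819/88 ≈ 9838.8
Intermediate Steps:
g(l, p) = l + 177*p + l*p (g(l, p) = (l*p + 177*p) + l = (177*p + l*p) + l = l + 177*p + l*p)
(13776 + g(136, (-19 - 40)/(-65 - 23))) - 4283 = (13776 + (136 + 177*((-19 - 40)/(-65 - 23)) + 136*((-19 - 40)/(-65 - 23)))) - 4283 = (13776 + (136 + 177*(-59/(-88)) + 136*(-59/(-88)))) - 4283 = (13776 + (136 + 177*(-59*(-1/88)) + 136*(-59*(-1/88)))) - 4283 = (13776 + (136 + 177*(59/88) + 136*(59/88))) - 4283 = (13776 + (136 + 10443/88 + 1003/11)) - 4283 = (13776 + 30435/88) - 4283 = 1242723/88 - 4283 = 865819/88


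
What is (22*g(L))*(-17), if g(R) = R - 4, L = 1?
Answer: 1122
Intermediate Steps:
g(R) = -4 + R
(22*g(L))*(-17) = (22*(-4 + 1))*(-17) = (22*(-3))*(-17) = -66*(-17) = 1122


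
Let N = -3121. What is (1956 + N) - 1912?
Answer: -3077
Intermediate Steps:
(1956 + N) - 1912 = (1956 - 3121) - 1912 = -1165 - 1912 = -3077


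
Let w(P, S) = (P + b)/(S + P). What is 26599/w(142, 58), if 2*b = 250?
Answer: 5319800/267 ≈ 19924.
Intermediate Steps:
b = 125 (b = (1/2)*250 = 125)
w(P, S) = (125 + P)/(P + S) (w(P, S) = (P + 125)/(S + P) = (125 + P)/(P + S))
26599/w(142, 58) = 26599/(((125 + 142)/(142 + 58))) = 26599/((267/200)) = 26599/(((1/200)*267)) = 26599/(267/200) = 26599*(200/267) = 5319800/267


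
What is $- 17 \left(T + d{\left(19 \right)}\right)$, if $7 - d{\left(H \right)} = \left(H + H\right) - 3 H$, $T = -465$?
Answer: $7463$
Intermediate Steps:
$d{\left(H \right)} = 7 + H$ ($d{\left(H \right)} = 7 - \left(\left(H + H\right) - 3 H\right) = 7 - \left(2 H - 3 H\right) = 7 - - H = 7 + H$)
$- 17 \left(T + d{\left(19 \right)}\right) = - 17 \left(-465 + \left(7 + 19\right)\right) = - 17 \left(-465 + 26\right) = \left(-17\right) \left(-439\right) = 7463$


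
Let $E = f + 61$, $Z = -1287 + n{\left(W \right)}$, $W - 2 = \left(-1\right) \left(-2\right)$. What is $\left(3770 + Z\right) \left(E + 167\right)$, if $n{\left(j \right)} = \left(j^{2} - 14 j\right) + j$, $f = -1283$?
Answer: $-2581585$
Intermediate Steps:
$W = 4$ ($W = 2 - -2 = 2 + 2 = 4$)
$n{\left(j \right)} = j^{2} - 13 j$
$Z = -1323$ ($Z = -1287 + 4 \left(-13 + 4\right) = -1287 + 4 \left(-9\right) = -1287 - 36 = -1323$)
$E = -1222$ ($E = -1283 + 61 = -1222$)
$\left(3770 + Z\right) \left(E + 167\right) = \left(3770 - 1323\right) \left(-1222 + 167\right) = 2447 \left(-1055\right) = -2581585$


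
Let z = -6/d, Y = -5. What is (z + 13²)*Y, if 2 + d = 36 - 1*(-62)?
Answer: -13515/16 ≈ -844.69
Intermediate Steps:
d = 96 (d = -2 + (36 - 1*(-62)) = -2 + (36 + 62) = -2 + 98 = 96)
z = -1/16 (z = -6/96 = -6*1/96 = -1/16 ≈ -0.062500)
(z + 13²)*Y = (-1/16 + 13²)*(-5) = (-1/16 + 169)*(-5) = (2703/16)*(-5) = -13515/16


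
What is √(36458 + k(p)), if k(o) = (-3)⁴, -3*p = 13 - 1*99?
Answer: √36539 ≈ 191.15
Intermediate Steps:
p = 86/3 (p = -(13 - 1*99)/3 = -(13 - 99)/3 = -⅓*(-86) = 86/3 ≈ 28.667)
k(o) = 81
√(36458 + k(p)) = √(36458 + 81) = √36539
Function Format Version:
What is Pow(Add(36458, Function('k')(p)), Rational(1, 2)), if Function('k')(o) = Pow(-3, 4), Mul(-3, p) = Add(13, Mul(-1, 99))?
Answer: Pow(36539, Rational(1, 2)) ≈ 191.15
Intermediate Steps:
p = Rational(86, 3) (p = Mul(Rational(-1, 3), Add(13, Mul(-1, 99))) = Mul(Rational(-1, 3), Add(13, -99)) = Mul(Rational(-1, 3), -86) = Rational(86, 3) ≈ 28.667)
Function('k')(o) = 81
Pow(Add(36458, Function('k')(p)), Rational(1, 2)) = Pow(Add(36458, 81), Rational(1, 2)) = Pow(36539, Rational(1, 2))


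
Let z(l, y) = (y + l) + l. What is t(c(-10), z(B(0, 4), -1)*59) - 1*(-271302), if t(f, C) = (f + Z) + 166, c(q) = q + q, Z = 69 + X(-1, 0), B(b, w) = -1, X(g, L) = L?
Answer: 271517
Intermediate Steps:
Z = 69 (Z = 69 + 0 = 69)
z(l, y) = y + 2*l (z(l, y) = (l + y) + l = y + 2*l)
c(q) = 2*q
t(f, C) = 235 + f (t(f, C) = (f + 69) + 166 = (69 + f) + 166 = 235 + f)
t(c(-10), z(B(0, 4), -1)*59) - 1*(-271302) = (235 + 2*(-10)) - 1*(-271302) = (235 - 20) + 271302 = 215 + 271302 = 271517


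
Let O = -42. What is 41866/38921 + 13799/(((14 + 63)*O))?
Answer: -401676235/125870514 ≈ -3.1912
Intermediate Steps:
41866/38921 + 13799/(((14 + 63)*O)) = 41866/38921 + 13799/(((14 + 63)*(-42))) = 41866*(1/38921) + 13799/((77*(-42))) = 41866/38921 + 13799/(-3234) = 41866/38921 + 13799*(-1/3234) = 41866/38921 - 13799/3234 = -401676235/125870514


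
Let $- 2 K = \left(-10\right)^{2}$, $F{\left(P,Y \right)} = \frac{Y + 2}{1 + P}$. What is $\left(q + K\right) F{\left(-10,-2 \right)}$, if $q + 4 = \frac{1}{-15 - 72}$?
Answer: $0$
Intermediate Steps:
$F{\left(P,Y \right)} = \frac{2 + Y}{1 + P}$
$K = -50$ ($K = - \frac{\left(-10\right)^{2}}{2} = \left(- \frac{1}{2}\right) 100 = -50$)
$q = - \frac{349}{87}$ ($q = -4 + \frac{1}{-15 - 72} = -4 + \frac{1}{-87} = -4 - \frac{1}{87} = - \frac{349}{87} \approx -4.0115$)
$\left(q + K\right) F{\left(-10,-2 \right)} = \left(- \frac{349}{87} - 50\right) \frac{2 - 2}{1 - 10} = - \frac{4699 \frac{1}{-9} \cdot 0}{87} = - \frac{4699 \left(\left(- \frac{1}{9}\right) 0\right)}{87} = \left(- \frac{4699}{87}\right) 0 = 0$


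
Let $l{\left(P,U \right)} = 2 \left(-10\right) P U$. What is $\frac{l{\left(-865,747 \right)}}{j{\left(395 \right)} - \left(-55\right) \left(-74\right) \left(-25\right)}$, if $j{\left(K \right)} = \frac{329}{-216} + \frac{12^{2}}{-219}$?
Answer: $\frac{235573920}{1854751} \approx 127.01$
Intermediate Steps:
$l{\left(P,U \right)} = - 20 P U$
$j{\left(K \right)} = - \frac{34385}{15768}$ ($j{\left(K \right)} = 329 \left(- \frac{1}{216}\right) + 144 \left(- \frac{1}{219}\right) = - \frac{329}{216} - \frac{48}{73} = - \frac{34385}{15768}$)
$\frac{l{\left(-865,747 \right)}}{j{\left(395 \right)} - \left(-55\right) \left(-74\right) \left(-25\right)} = \frac{\left(-20\right) \left(-865\right) 747}{- \frac{34385}{15768} - \left(-55\right) \left(-74\right) \left(-25\right)} = \frac{12923100}{- \frac{34385}{15768} - 4070 \left(-25\right)} = \frac{12923100}{- \frac{34385}{15768} - -101750} = \frac{12923100}{- \frac{34385}{15768} + 101750} = \frac{12923100}{\frac{1604359615}{15768}} = 12923100 \cdot \frac{15768}{1604359615} = \frac{235573920}{1854751}$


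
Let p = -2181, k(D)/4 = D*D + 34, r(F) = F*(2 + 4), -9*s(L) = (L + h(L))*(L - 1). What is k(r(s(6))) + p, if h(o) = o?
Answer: 4355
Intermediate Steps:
s(L) = -2*L*(-1 + L)/9 (s(L) = -(L + L)*(L - 1)/9 = -2*L*(-1 + L)/9)
r(F) = 6*F (r(F) = F*6 = 6*F)
k(D) = 136 + 4*D² (k(D) = 4*(D*D + 34) = 4*(D² + 34) = 4*(34 + D²) = 136 + 4*D²)
k(r(s(6))) + p = (136 + 4*(6*((2/9)*6*(1 - 1*6)))²) - 2181 = (136 + 4*(6*((2/9)*6*(1 - 6)))²) - 2181 = (136 + 4*(6*((2/9)*6*(-5)))²) - 2181 = (136 + 4*(6*(-20/3))²) - 2181 = (136 + 4*(-40)²) - 2181 = (136 + 4*1600) - 2181 = (136 + 6400) - 2181 = 6536 - 2181 = 4355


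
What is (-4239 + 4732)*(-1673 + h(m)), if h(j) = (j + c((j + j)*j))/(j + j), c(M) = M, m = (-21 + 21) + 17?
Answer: -1632323/2 ≈ -8.1616e+5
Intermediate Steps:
m = 17 (m = 0 + 17 = 17)
h(j) = (j + 2*j**2)/(2*j) (h(j) = (j + (j + j)*j)/(j + j) = (j + (2*j)*j)/((2*j)) = (j + 2*j**2)*(1/(2*j)) = (j + 2*j**2)/(2*j))
(-4239 + 4732)*(-1673 + h(m)) = (-4239 + 4732)*(-1673 + (1/2 + 17)) = 493*(-1673 + 35/2) = 493*(-3311/2) = -1632323/2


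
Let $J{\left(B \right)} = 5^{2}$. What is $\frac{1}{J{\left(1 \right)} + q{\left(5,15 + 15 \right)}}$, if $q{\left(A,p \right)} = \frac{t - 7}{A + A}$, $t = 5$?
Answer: $\frac{5}{124} \approx 0.040323$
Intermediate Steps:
$q{\left(A,p \right)} = - \frac{1}{A}$ ($q{\left(A,p \right)} = \frac{5 - 7}{A + A} = - \frac{2}{2 A} = - 2 \frac{1}{2 A} = - \frac{1}{A}$)
$J{\left(B \right)} = 25$
$\frac{1}{J{\left(1 \right)} + q{\left(5,15 + 15 \right)}} = \frac{1}{25 - \frac{1}{5}} = \frac{1}{\frac{124}{5}} = \frac{5}{124}$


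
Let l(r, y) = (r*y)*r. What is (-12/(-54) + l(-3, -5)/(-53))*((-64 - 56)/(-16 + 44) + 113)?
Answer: 55553/477 ≈ 116.46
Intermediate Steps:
l(r, y) = y*r²
(-12/(-54) + l(-3, -5)/(-53))*((-64 - 56)/(-16 + 44) + 113) = (-12/(-54) - 5*(-3)²/(-53))*((-64 - 56)/(-16 + 44) + 113) = (-12*(-1/54) - 5*9*(-1/53))*(-120/28 + 113) = (2/9 - 45*(-1/53))*(-120*1/28 + 113) = (2/9 + 45/53)*(-30/7 + 113) = (511/477)*(761/7) = 55553/477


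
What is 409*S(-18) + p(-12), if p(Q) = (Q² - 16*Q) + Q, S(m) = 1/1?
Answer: 733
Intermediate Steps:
S(m) = 1
p(Q) = Q² - 15*Q
409*S(-18) + p(-12) = 409*1 - 12*(-15 - 12) = 409 - 12*(-27) = 409 + 324 = 733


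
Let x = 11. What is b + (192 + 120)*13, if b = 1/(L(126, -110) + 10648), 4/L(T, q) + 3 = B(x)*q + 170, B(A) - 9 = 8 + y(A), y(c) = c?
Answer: 125807469633/31017620 ≈ 4056.0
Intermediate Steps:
B(A) = 17 + A (B(A) = 9 + (8 + A) = 17 + A)
L(T, q) = 4/(167 + 28*q) (L(T, q) = 4/(-3 + ((17 + 11)*q + 170)) = 4/(-3 + (28*q + 170)) = 4/(-3 + (170 + 28*q)) = 4/(167 + 28*q))
b = 2913/31017620 (b = 1/(4/(167 + 28*(-110)) + 10648) = 1/(4/(167 - 3080) + 10648) = 1/(4/(-2913) + 10648) = 1/(4*(-1/2913) + 10648) = 1/(-4/2913 + 10648) = 1/(31017620/2913) = 2913/31017620 ≈ 9.3914e-5)
b + (192 + 120)*13 = 2913/31017620 + (192 + 120)*13 = 2913/31017620 + 312*13 = 2913/31017620 + 4056 = 125807469633/31017620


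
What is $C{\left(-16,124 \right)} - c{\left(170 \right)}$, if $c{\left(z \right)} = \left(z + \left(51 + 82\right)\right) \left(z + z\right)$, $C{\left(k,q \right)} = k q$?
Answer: $-105004$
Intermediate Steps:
$c{\left(z \right)} = 2 z \left(133 + z\right)$ ($c{\left(z \right)} = \left(z + 133\right) 2 z = \left(133 + z\right) 2 z = 2 z \left(133 + z\right)$)
$C{\left(-16,124 \right)} - c{\left(170 \right)} = \left(-16\right) 124 - 2 \cdot 170 \left(133 + 170\right) = -1984 - 2 \cdot 170 \cdot 303 = -1984 - 103020 = -105004$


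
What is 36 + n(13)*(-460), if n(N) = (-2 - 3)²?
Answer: -11464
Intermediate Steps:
n(N) = 25 (n(N) = (-5)² = 25)
36 + n(13)*(-460) = 36 + 25*(-460) = 36 - 11500 = -11464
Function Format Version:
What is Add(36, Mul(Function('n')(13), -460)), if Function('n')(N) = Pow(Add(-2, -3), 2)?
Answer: -11464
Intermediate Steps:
Function('n')(N) = 25 (Function('n')(N) = Pow(-5, 2) = 25)
Add(36, Mul(Function('n')(13), -460)) = Add(36, Mul(25, -460)) = Add(36, -11500) = -11464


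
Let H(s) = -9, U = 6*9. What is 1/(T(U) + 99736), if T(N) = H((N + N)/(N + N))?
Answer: 1/99727 ≈ 1.0027e-5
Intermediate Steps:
U = 54
T(N) = -9
1/(T(U) + 99736) = 1/(-9 + 99736) = 1/99727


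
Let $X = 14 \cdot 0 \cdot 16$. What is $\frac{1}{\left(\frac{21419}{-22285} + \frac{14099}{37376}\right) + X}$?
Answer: $- \frac{832924160}{486360329} \approx -1.7126$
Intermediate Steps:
$X = 0$ ($X = 0 \cdot 16 = 0$)
$\frac{1}{\left(\frac{21419}{-22285} + \frac{14099}{37376}\right) + X} = \frac{1}{\left(\frac{21419}{-22285} + \frac{14099}{37376}\right) + 0} = \frac{1}{\left(21419 \left(- \frac{1}{22285}\right) + 14099 \cdot \frac{1}{37376}\right) + 0} = \frac{1}{\left(- \frac{21419}{22285} + \frac{14099}{37376}\right) + 0} = \frac{1}{- \frac{486360329}{832924160} + 0} = \frac{1}{- \frac{486360329}{832924160}} = - \frac{832924160}{486360329}$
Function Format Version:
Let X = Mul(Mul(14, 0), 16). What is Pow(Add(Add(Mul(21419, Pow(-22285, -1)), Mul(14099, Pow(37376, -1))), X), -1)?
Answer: Rational(-832924160, 486360329) ≈ -1.7126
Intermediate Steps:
X = 0 (X = Mul(0, 16) = 0)
Pow(Add(Add(Mul(21419, Pow(-22285, -1)), Mul(14099, Pow(37376, -1))), X), -1) = Pow(Add(Add(Mul(21419, Pow(-22285, -1)), Mul(14099, Pow(37376, -1))), 0), -1) = Pow(Add(Add(Mul(21419, Rational(-1, 22285)), Mul(14099, Rational(1, 37376))), 0), -1) = Pow(Add(Add(Rational(-21419, 22285), Rational(14099, 37376)), 0), -1) = Pow(Add(Rational(-486360329, 832924160), 0), -1) = Pow(Rational(-486360329, 832924160), -1) = Rational(-832924160, 486360329)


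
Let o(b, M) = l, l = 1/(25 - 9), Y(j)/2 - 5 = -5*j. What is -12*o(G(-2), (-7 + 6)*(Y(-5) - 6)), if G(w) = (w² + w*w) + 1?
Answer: -¾ ≈ -0.75000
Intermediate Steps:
Y(j) = 10 - 10*j (Y(j) = 10 + 2*(-5*j) = 10 - 10*j)
l = 1/16 ≈ 0.062500
G(w) = 1 + 2*w² (G(w) = (w² + w²) + 1 = 2*w² + 1 = 1 + 2*w²)
o(b, M) = 1/16
-12*o(G(-2), (-7 + 6)*(Y(-5) - 6)) = -12*1/16 = -¾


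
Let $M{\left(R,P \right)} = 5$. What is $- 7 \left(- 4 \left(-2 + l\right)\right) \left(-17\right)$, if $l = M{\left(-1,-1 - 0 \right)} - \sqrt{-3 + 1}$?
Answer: $-1428 + 476 i \sqrt{2} \approx -1428.0 + 673.17 i$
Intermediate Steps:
$l = 5 - i \sqrt{2}$ ($l = 5 - \sqrt{-3 + 1} = 5 - \sqrt{-2} = 5 - i \sqrt{2} \approx 5.0 - 1.4142 i$)
$- 7 \left(- 4 \left(-2 + l\right)\right) \left(-17\right) = - 7 \left(- 4 \left(-2 + \left(5 - i \sqrt{2}\right)\right)\right) \left(-17\right) = - 7 \left(- 4 \left(3 - i \sqrt{2}\right)\right) \left(-17\right) = - 7 \left(-12 + 4 i \sqrt{2}\right) \left(-17\right) = \left(84 - 28 i \sqrt{2}\right) \left(-17\right) = -1428 + 476 i \sqrt{2}$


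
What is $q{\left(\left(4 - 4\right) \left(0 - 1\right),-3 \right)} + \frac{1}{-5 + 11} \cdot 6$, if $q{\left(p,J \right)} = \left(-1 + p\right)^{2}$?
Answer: $2$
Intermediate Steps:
$q{\left(\left(4 - 4\right) \left(0 - 1\right),-3 \right)} + \frac{1}{-5 + 11} \cdot 6 = \left(-1 + \left(4 - 4\right) \left(0 - 1\right)\right)^{2} + \frac{1}{-5 + 11} \cdot 6 = \left(-1 + 0 \left(-1\right)\right)^{2} + \frac{1}{6} \cdot 6 = \left(-1 + 0\right)^{2} + \frac{1}{6} \cdot 6 = \left(-1\right)^{2} + 1 = 1 + 1 = 2$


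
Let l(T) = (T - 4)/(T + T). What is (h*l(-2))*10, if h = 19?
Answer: 285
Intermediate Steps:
l(T) = (-4 + T)/(2*T) (l(T) = (-4 + T)/((2*T)) = (-4 + T)*(1/(2*T)) = (-4 + T)/(2*T))
(h*l(-2))*10 = (19*((½)*(-4 - 2)/(-2)))*10 = (19*((½)*(-½)*(-6)))*10 = (19*(3/2))*10 = (57/2)*10 = 285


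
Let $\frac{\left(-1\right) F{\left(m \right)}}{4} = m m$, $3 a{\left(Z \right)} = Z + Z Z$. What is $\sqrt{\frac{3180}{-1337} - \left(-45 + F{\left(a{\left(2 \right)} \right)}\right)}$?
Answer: $\frac{\sqrt{104790049}}{1337} \approx 7.6565$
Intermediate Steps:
$a{\left(Z \right)} = \frac{Z}{3} + \frac{Z^{2}}{3}$ ($a{\left(Z \right)} = \frac{Z + Z Z}{3} = \frac{Z + Z^{2}}{3} = \frac{Z}{3} + \frac{Z^{2}}{3}$)
$F{\left(m \right)} = - 4 m^{2}$ ($F{\left(m \right)} = - 4 m m = - 4 m^{2}$)
$\sqrt{\frac{3180}{-1337} - \left(-45 + F{\left(a{\left(2 \right)} \right)}\right)} = \sqrt{\frac{3180}{-1337} + \left(45 - - 4 \left(\frac{1}{3} \cdot 2 \left(1 + 2\right)\right)^{2}\right)} = \sqrt{3180 \left(- \frac{1}{1337}\right) + \left(45 - - 4 \left(\frac{1}{3} \cdot 2 \cdot 3\right)^{2}\right)} = \sqrt{- \frac{3180}{1337} + \left(45 - - 4 \cdot 2^{2}\right)} = \sqrt{- \frac{3180}{1337} + \left(45 - \left(-4\right) 4\right)} = \sqrt{- \frac{3180}{1337} + \left(45 - -16\right)} = \sqrt{- \frac{3180}{1337} + \left(45 + 16\right)} = \sqrt{- \frac{3180}{1337} + 61} = \sqrt{\frac{78377}{1337}} = \frac{\sqrt{104790049}}{1337}$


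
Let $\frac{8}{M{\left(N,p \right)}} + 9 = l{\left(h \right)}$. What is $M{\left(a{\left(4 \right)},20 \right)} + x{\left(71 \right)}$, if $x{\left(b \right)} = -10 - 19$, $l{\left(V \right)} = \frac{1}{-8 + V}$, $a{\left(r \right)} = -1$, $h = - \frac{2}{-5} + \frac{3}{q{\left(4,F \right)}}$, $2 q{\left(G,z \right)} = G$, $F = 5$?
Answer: $- \frac{16699}{559} \approx -29.873$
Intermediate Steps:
$q{\left(G,z \right)} = \frac{G}{2}$
$h = \frac{19}{10}$ ($h = - \frac{2}{-5} + \frac{3}{\frac{1}{2} \cdot 4} = \left(-2\right) \left(- \frac{1}{5}\right) + \frac{3}{2} = \frac{2}{5} + 3 \cdot \frac{1}{2} = \frac{2}{5} + \frac{3}{2} = \frac{19}{10} \approx 1.9$)
$x{\left(b \right)} = -29$ ($x{\left(b \right)} = -10 - 19 = -29$)
$M{\left(N,p \right)} = - \frac{488}{559}$ ($M{\left(N,p \right)} = \frac{8}{-9 + \frac{1}{-8 + \frac{19}{10}}} = \frac{8}{-9 + \frac{1}{- \frac{61}{10}}} = \frac{8}{-9 - \frac{10}{61}} = \frac{8}{- \frac{559}{61}} = 8 \left(- \frac{61}{559}\right) = - \frac{488}{559}$)
$M{\left(a{\left(4 \right)},20 \right)} + x{\left(71 \right)} = - \frac{488}{559} - 29 = - \frac{16699}{559}$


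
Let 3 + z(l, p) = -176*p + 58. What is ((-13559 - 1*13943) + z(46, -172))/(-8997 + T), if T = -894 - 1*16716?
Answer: -2825/26607 ≈ -0.10618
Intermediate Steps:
z(l, p) = 55 - 176*p (z(l, p) = -3 + (-176*p + 58) = -3 + (58 - 176*p) = 55 - 176*p)
T = -17610 (T = -894 - 16716 = -17610)
((-13559 - 1*13943) + z(46, -172))/(-8997 + T) = ((-13559 - 1*13943) + (55 - 176*(-172)))/(-8997 - 17610) = ((-13559 - 13943) + (55 + 30272))/(-26607) = (-27502 + 30327)*(-1/26607) = 2825*(-1/26607) = -2825/26607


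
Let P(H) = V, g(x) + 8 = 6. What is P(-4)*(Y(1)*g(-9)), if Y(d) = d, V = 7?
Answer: -14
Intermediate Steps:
g(x) = -2 (g(x) = -8 + 6 = -2)
P(H) = 7
P(-4)*(Y(1)*g(-9)) = 7*(1*(-2)) = 7*(-2) = -14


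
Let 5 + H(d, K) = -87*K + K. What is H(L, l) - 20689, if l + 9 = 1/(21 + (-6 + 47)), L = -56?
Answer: -617563/31 ≈ -19921.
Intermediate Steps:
l = -557/62 (l = -9 + 1/(21 + (-6 + 47)) = -9 + 1/(21 + 41) = -9 + 1/62 = -557/62 ≈ -8.9839)
H(d, K) = -5 - 86*K (H(d, K) = -5 + (-87*K + K) = -5 - 86*K)
H(L, l) - 20689 = (-5 - 86*(-557/62)) - 20689 = (-5 + 23951/31) - 20689 = 23796/31 - 20689 = -617563/31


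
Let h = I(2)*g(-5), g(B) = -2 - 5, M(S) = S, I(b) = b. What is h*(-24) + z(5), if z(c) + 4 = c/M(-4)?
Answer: 1323/4 ≈ 330.75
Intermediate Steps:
g(B) = -7
h = -14 (h = 2*(-7) = -14)
z(c) = -4 - c/4 (z(c) = -4 + c/(-4) = -4 + c*(-¼) = -4 - c/4)
h*(-24) + z(5) = -14*(-24) + (-4 - ¼*5) = 336 + (-4 - 5/4) = 336 - 21/4 = 1323/4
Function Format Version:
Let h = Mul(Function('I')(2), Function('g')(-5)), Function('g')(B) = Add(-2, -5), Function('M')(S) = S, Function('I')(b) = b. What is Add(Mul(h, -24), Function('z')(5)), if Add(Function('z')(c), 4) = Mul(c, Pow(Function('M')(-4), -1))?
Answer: Rational(1323, 4) ≈ 330.75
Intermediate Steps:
Function('g')(B) = -7
h = -14 (h = Mul(2, -7) = -14)
Function('z')(c) = Add(-4, Mul(Rational(-1, 4), c)) (Function('z')(c) = Add(-4, Mul(c, Pow(-4, -1))) = Add(-4, Mul(c, Rational(-1, 4))) = Add(-4, Mul(Rational(-1, 4), c)))
Add(Mul(h, -24), Function('z')(5)) = Add(Mul(-14, -24), Add(-4, Mul(Rational(-1, 4), 5))) = Add(336, Add(-4, Rational(-5, 4))) = Add(336, Rational(-21, 4)) = Rational(1323, 4)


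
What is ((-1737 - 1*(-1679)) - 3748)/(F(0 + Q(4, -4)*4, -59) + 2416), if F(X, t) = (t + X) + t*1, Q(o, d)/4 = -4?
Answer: -1903/1117 ≈ -1.7037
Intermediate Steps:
Q(o, d) = -16 (Q(o, d) = 4*(-4) = -16)
F(X, t) = X + 2*t (F(X, t) = (X + t) + t = X + 2*t)
((-1737 - 1*(-1679)) - 3748)/(F(0 + Q(4, -4)*4, -59) + 2416) = ((-1737 - 1*(-1679)) - 3748)/(((0 - 16*4) + 2*(-59)) + 2416) = ((-1737 + 1679) - 3748)/(((0 - 64) - 118) + 2416) = (-58 - 3748)/((-64 - 118) + 2416) = -3806/(-182 + 2416) = -3806/2234 = -3806*1/2234 = -1903/1117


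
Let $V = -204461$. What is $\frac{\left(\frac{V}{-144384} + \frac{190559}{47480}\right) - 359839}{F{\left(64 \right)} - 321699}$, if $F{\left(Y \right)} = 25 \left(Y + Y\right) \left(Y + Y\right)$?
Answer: $- \frac{308348237749693}{75324040535040} \approx -4.0936$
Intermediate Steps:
$F{\left(Y \right)} = 100 Y^{2}$ ($F{\left(Y \right)} = 25 \cdot 2 Y 2 Y = 25 \cdot 4 Y^{2} = 100 Y^{2}$)
$\frac{\left(\frac{V}{-144384} + \frac{190559}{47480}\right) - 359839}{F{\left(64 \right)} - 321699} = \frac{\left(- \frac{204461}{-144384} + \frac{190559}{47480}\right) - 359839}{100 \cdot 64^{2} - 321699} = \frac{\left(\left(-204461\right) \left(- \frac{1}{144384}\right) + 190559 \cdot \frac{1}{47480}\right) - 359839}{100 \cdot 4096 - 321699} = \frac{\left(\frac{204461}{144384} + \frac{190559}{47480}\right) - 359839}{409600 - 321699} = \frac{\frac{4652684867}{856919040} - 359839}{87901} = \left(- \frac{308348237749693}{856919040}\right) \frac{1}{87901} = - \frac{308348237749693}{75324040535040}$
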